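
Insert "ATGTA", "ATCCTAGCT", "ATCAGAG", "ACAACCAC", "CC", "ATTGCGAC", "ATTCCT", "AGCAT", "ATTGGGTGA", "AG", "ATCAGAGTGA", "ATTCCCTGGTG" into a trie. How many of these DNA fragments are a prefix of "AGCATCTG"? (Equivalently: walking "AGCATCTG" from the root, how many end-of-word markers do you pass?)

Walk "AGCATCTG" from the root; an end-of-word marker is hit whenever a stored word is a prefix of "AGCATCTG".
Prefixes of the query that are stored words: "AG", "AGCAT"
Count: 2

2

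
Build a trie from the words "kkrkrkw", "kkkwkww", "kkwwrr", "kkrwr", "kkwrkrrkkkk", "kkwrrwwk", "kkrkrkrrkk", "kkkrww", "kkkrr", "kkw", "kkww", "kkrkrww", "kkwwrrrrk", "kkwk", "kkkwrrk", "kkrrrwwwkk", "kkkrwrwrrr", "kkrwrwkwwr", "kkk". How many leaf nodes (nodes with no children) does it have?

Leaves are exactly the stored words that no other stored word extends.
Those words: "kkkrr", "kkkrwrwrrr", "kkkrww", "kkkwkww", "kkkwrrk", "kkrkrkrrkk", "kkrkrkw", "kkrkrww", "kkrrrwwwkk", "kkrwrwkwwr", "kkwk", "kkwrkrrkkkk", "kkwrrwwk", "kkwwrrrrk"
Leaf count: 14

14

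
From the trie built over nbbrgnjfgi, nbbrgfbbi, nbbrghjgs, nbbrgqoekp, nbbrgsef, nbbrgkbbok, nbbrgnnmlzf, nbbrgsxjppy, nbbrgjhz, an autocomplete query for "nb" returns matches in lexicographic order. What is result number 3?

Filter for "nb…" and sort: "nbbrgfbbi", "nbbrghjgs", "nbbrgjhz", "nbbrgkbbok", "nbbrgnjfgi", "nbbrgnnmlzf", "nbbrgqoekp", "nbbrgsef", "nbbrgsxjppy"
The 3rd is nbbrgjhz.

nbbrgjhz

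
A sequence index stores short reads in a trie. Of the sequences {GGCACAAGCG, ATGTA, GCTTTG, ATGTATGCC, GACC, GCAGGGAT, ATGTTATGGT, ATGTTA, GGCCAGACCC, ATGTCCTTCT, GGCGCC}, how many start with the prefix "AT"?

Filter for entries beginning with "AT":
Matches: "ATGTA", "ATGTATGCC", "ATGTCCTTCT", "ATGTTA", "ATGTTATGGT"
Count: 5

5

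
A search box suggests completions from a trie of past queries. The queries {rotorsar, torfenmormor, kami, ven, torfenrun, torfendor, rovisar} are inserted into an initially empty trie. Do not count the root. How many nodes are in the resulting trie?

Trace insertions, counting only characters that open a new branch:
  "rotorsar" → 8 new (r, o, t, o, r, s, a, r)
  "torfenmormor" → 12 new (t, o, r, f, e, n, m, o, r, m, o, r)
  "kami" → 4 new (k, a, m, i)
  "ven" → 3 new (v, e, n)
  "torfenrun" → prefix "torfen" already present; 3 new (r, u, n)
  "torfendor" → prefix "torfen" already present; 3 new (d, o, r)
  "rovisar" → prefix "ro" already present; 5 new (v, i, s, a, r)
Total nodes = 8 + 12 + 4 + 3 + 3 + 3 + 5 = 38

38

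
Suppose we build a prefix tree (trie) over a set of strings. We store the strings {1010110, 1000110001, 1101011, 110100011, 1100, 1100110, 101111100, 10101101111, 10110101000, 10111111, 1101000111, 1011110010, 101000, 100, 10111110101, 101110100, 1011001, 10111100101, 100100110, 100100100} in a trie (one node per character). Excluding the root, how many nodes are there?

Trace insertions, counting only characters that open a new branch:
  "1010110" → 7 new (1, 0, 1, 0, 1, 1, 0)
  "1000110001" → prefix "10" already present; 8 new (0, 0, 1, 1, 0, 0, 0, 1)
  "1101011" → prefix "1" already present; 6 new (1, 0, 1, 0, 1, 1)
  "110100011" → prefix "11010" already present; 4 new (0, 0, 1, 1)
  "1100" → prefix "110" already present; 1 new (0)
  "1100110" → prefix "1100" already present; 3 new (1, 1, 0)
  "101111100" → prefix "101" already present; 6 new (1, 1, 1, 1, 0, 0)
  "10101101111" → prefix "1010110" already present; 4 new (1, 1, 1, 1)
  "10110101000" → prefix "1011" already present; 7 new (0, 1, 0, 1, 0, 0, 0)
  "10111111" → prefix "1011111" already present; 1 new (1)
  "1101000111" → prefix "110100011" already present; 1 new (1)
  "1011110010" → prefix "101111" already present; 4 new (0, 0, 1, 0)
  "101000" → prefix "1010" already present; 2 new (0, 0)
  "100" → prefix "100" already present; 0 new (none)
  "10111110101" → prefix "10111110" already present; 3 new (1, 0, 1)
  "101110100" → prefix "10111" already present; 4 new (0, 1, 0, 0)
  "1011001" → prefix "10110" already present; 2 new (0, 1)
  "10111100101" → prefix "1011110010" already present; 1 new (1)
  "100100110" → prefix "100" already present; 6 new (1, 0, 0, 1, 1, 0)
  "100100100" → prefix "1001001" already present; 2 new (0, 0)
Total nodes = 7 + 8 + 6 + 4 + 1 + 3 + 6 + 4 + 7 + 1 + 1 + 4 + 2 + 0 + 3 + 4 + 2 + 1 + 6 + 2 = 72

72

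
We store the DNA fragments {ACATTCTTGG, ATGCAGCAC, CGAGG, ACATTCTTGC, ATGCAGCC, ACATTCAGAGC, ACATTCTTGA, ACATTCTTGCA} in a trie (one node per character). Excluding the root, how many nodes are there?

32

Trie structure (* marks end of a word):
(root)
├─ A
│  ├─ C
│  │  └─ A
│  │     └─ T
│  │        └─ T
│  │           └─ C
│  │              ├─ A
│  │              │  └─ G
│  │              │     └─ A
│  │              │        └─ G
│  │              │           └─ C *
│  │              └─ T
│  │                 └─ T
│  │                    └─ G
│  │                       ├─ A *
│  │                       ├─ C *
│  │                       │  └─ A *
│  │                       └─ G *
│  └─ T
│     └─ G
│        └─ C
│           └─ A
│              └─ G
│                 └─ C
│                    ├─ A
│                    │  └─ C *
│                    └─ C *
└─ C
   └─ G
      └─ A
         └─ G
            └─ G *
Counting every labelled node above: 32.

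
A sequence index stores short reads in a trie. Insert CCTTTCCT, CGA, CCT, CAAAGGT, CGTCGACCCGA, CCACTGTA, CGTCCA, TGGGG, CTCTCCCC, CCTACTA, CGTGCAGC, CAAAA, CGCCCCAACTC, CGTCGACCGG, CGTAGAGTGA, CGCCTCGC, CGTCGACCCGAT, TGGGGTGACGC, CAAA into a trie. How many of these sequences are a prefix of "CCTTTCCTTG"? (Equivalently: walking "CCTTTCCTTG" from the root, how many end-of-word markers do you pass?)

2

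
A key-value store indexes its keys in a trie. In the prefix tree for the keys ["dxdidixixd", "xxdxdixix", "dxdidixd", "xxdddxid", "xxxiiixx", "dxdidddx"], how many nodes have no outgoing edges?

6

Leaves are exactly the stored words that no other stored word extends.
Those words: "dxdidddx", "dxdidixd", "dxdidixixd", "xxdddxid", "xxdxdixix", "xxxiiixx"
Leaf count: 6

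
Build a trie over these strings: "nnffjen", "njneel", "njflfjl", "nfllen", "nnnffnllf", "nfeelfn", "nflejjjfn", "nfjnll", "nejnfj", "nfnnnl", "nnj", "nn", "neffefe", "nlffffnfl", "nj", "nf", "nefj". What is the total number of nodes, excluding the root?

68

Trace insertions, counting only characters that open a new branch:
  "nnffjen" → 7 new (n, n, f, f, j, e, n)
  "njneel" → prefix "n" already present; 5 new (j, n, e, e, l)
  "njflfjl" → prefix "nj" already present; 5 new (f, l, f, j, l)
  "nfllen" → prefix "n" already present; 5 new (f, l, l, e, n)
  "nnnffnllf" → prefix "nn" already present; 7 new (n, f, f, n, l, l, f)
  "nfeelfn" → prefix "nf" already present; 5 new (e, e, l, f, n)
  "nflejjjfn" → prefix "nfl" already present; 6 new (e, j, j, j, f, n)
  "nfjnll" → prefix "nf" already present; 4 new (j, n, l, l)
  "nejnfj" → prefix "n" already present; 5 new (e, j, n, f, j)
  "nfnnnl" → prefix "nf" already present; 4 new (n, n, n, l)
  "nnj" → prefix "nn" already present; 1 new (j)
  "nn" → prefix "nn" already present; 0 new (none)
  "neffefe" → prefix "ne" already present; 5 new (f, f, e, f, e)
  "nlffffnfl" → prefix "n" already present; 8 new (l, f, f, f, f, n, f, l)
  "nj" → prefix "nj" already present; 0 new (none)
  "nf" → prefix "nf" already present; 0 new (none)
  "nefj" → prefix "nef" already present; 1 new (j)
Total nodes = 7 + 5 + 5 + 5 + 7 + 5 + 6 + 4 + 5 + 4 + 1 + 0 + 5 + 8 + 0 + 0 + 1 = 68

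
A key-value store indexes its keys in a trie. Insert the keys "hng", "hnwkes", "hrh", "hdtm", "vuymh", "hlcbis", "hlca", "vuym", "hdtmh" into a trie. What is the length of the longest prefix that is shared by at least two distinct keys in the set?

The deepest shared node is where two words last agree before diverging.
e.g. "hdtm" and "hdtmh" share the prefix "hdtm" of length 4; no pair shares a longer one.
Longest shared-prefix length: 4

4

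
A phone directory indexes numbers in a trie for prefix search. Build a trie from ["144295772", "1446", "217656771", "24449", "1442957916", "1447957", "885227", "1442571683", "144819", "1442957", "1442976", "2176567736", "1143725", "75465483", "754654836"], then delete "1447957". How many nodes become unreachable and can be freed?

Walk "1447957" from the leaf back toward the root, removing each node that no remaining word uses.
The suffix "7957" (4 nodes) is used only by "1447957"; the node for "144" still has the child "2", so pruning stops there.
Nodes removed: 4

4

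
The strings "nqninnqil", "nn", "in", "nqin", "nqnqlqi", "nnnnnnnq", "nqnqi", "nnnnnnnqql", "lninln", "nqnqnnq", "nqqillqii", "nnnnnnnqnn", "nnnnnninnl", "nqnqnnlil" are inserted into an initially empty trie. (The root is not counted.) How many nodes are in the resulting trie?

Trace insertions, counting only characters that open a new branch:
  "nqninnqil" → 9 new (n, q, n, i, n, n, q, i, l)
  "nn" → prefix "n" already present; 1 new (n)
  "in" → 2 new (i, n)
  "nqin" → prefix "nq" already present; 2 new (i, n)
  "nqnqlqi" → prefix "nqn" already present; 4 new (q, l, q, i)
  "nnnnnnnq" → prefix "nn" already present; 6 new (n, n, n, n, n, q)
  "nqnqi" → prefix "nqnq" already present; 1 new (i)
  "nnnnnnnqql" → prefix "nnnnnnnq" already present; 2 new (q, l)
  "lninln" → 6 new (l, n, i, n, l, n)
  "nqnqnnq" → prefix "nqnq" already present; 3 new (n, n, q)
  "nqqillqii" → prefix "nq" already present; 7 new (q, i, l, l, q, i, i)
  "nnnnnnnqnn" → prefix "nnnnnnnq" already present; 2 new (n, n)
  "nnnnnninnl" → prefix "nnnnnn" already present; 4 new (i, n, n, l)
  "nqnqnnlil" → prefix "nqnqnn" already present; 3 new (l, i, l)
Total nodes = 9 + 1 + 2 + 2 + 4 + 6 + 1 + 2 + 6 + 3 + 7 + 2 + 4 + 3 = 52

52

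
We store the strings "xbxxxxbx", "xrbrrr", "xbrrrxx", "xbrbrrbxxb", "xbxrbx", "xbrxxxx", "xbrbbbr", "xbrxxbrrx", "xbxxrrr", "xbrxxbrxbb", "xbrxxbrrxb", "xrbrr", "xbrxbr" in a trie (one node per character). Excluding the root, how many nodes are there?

48

For each word, the new-node count is its length minus the longest prefix already in the trie:
  "xbxxxxbx" → 8 new (x, b, x, x, x, x, b, x)
  "xrbrrr" → prefix "x" already present; 5 new (r, b, r, r, r)
  "xbrrrxx" → prefix "xb" already present; 5 new (r, r, r, x, x)
  "xbrbrrbxxb" → prefix "xbr" already present; 7 new (b, r, r, b, x, x, b)
  "xbxrbx" → prefix "xbx" already present; 3 new (r, b, x)
  "xbrxxxx" → prefix "xbr" already present; 4 new (x, x, x, x)
  "xbrbbbr" → prefix "xbrb" already present; 3 new (b, b, r)
  "xbrxxbrrx" → prefix "xbrxx" already present; 4 new (b, r, r, x)
  "xbxxrrr" → prefix "xbxx" already present; 3 new (r, r, r)
  "xbrxxbrxbb" → prefix "xbrxxbr" already present; 3 new (x, b, b)
  "xbrxxbrrxb" → prefix "xbrxxbrrx" already present; 1 new (b)
  "xrbrr" → prefix "xrbrr" already present; 0 new (none)
  "xbrxbr" → prefix "xbrx" already present; 2 new (b, r)
Total nodes = 8 + 5 + 5 + 7 + 3 + 4 + 3 + 4 + 3 + 3 + 1 + 0 + 2 = 48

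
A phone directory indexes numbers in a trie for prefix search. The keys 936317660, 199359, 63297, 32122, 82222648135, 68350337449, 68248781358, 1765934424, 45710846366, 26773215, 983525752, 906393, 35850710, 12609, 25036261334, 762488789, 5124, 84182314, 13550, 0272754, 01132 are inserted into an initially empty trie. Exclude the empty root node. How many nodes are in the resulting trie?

152

For each word, the new-node count is its length minus the longest prefix already in the trie:
  "936317660" → 9 new (9, 3, 6, 3, 1, 7, 6, 6, 0)
  "199359" → 6 new (1, 9, 9, 3, 5, 9)
  "63297" → 5 new (6, 3, 2, 9, 7)
  "32122" → 5 new (3, 2, 1, 2, 2)
  "82222648135" → 11 new (8, 2, 2, 2, 2, 6, 4, 8, 1, 3, 5)
  "68350337449" → prefix "6" already present; 10 new (8, 3, 5, 0, 3, 3, 7, 4, 4, 9)
  "68248781358" → prefix "68" already present; 9 new (2, 4, 8, 7, 8, 1, 3, 5, 8)
  "1765934424" → prefix "1" already present; 9 new (7, 6, 5, 9, 3, 4, 4, 2, 4)
  "45710846366" → 11 new (4, 5, 7, 1, 0, 8, 4, 6, 3, 6, 6)
  "26773215" → 8 new (2, 6, 7, 7, 3, 2, 1, 5)
  "983525752" → prefix "9" already present; 8 new (8, 3, 5, 2, 5, 7, 5, 2)
  "906393" → prefix "9" already present; 5 new (0, 6, 3, 9, 3)
  "35850710" → prefix "3" already present; 7 new (5, 8, 5, 0, 7, 1, 0)
  "12609" → prefix "1" already present; 4 new (2, 6, 0, 9)
  "25036261334" → prefix "2" already present; 10 new (5, 0, 3, 6, 2, 6, 1, 3, 3, 4)
  "762488789" → 9 new (7, 6, 2, 4, 8, 8, 7, 8, 9)
  "5124" → 4 new (5, 1, 2, 4)
  "84182314" → prefix "8" already present; 7 new (4, 1, 8, 2, 3, 1, 4)
  "13550" → prefix "1" already present; 4 new (3, 5, 5, 0)
  "0272754" → 7 new (0, 2, 7, 2, 7, 5, 4)
  "01132" → prefix "0" already present; 4 new (1, 1, 3, 2)
Total nodes = 9 + 6 + 5 + 5 + 11 + 10 + 9 + 9 + 11 + 8 + 8 + 5 + 7 + 4 + 10 + 9 + 4 + 7 + 4 + 7 + 4 = 152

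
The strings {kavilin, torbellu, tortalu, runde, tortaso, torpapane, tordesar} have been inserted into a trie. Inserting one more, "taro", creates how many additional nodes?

3

The longest prefix of "taro" already in the trie is "t" (length 1).
New nodes needed: |"taro"| − 1 = 4 − 1 = 3.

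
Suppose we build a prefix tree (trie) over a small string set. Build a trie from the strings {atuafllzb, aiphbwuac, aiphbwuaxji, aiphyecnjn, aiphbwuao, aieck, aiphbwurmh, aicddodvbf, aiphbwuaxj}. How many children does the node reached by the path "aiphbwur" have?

1

The children of the "aiphbwur" node are the distinct next characters among strings starting with "aiphbwur".
Characters that immediately follow "aiphbwur" among the stored strings: {m}.
That node has 1 child edge.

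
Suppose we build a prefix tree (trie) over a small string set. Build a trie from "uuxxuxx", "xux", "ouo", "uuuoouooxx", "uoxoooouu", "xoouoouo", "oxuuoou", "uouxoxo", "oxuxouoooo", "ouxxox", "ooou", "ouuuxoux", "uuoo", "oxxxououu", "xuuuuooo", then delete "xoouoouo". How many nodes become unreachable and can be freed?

7

A node on "xoouoouo"'s path can go only if nothing else ends at it or branches off below it.
The suffix "oouoouo" (7 nodes) is used only by "xoouoouo"; the node for "x" still has the child "u", so pruning stops there.
Nodes removed: 7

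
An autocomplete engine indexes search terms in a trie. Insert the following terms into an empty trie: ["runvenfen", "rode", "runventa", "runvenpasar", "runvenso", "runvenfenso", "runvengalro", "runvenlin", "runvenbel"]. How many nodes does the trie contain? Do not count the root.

34

Count nodes per top-level branch (shared prefixes stored once):
  'r'-branch (rode, runvenbel, runvenfen, runvenfenso, runvengalro, runvenlin, runvenpasar, runvenso, runventa): 34 nodes
Sum: 34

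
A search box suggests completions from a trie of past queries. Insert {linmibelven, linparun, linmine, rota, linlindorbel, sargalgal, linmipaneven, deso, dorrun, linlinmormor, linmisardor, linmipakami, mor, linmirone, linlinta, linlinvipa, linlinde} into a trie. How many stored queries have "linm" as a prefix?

6

Filter for entries beginning with "linm":
Words under "linm": linmibelven, linmine, linmipakami, linmipaneven, linmirone, linmisardor
Count: 6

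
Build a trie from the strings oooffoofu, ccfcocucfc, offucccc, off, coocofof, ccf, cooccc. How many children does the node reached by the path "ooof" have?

Follow the path "ooof" to its node, then look at its outgoing edges.
Distinct next characters after "ooof": f.
That node has 1 child edge.

1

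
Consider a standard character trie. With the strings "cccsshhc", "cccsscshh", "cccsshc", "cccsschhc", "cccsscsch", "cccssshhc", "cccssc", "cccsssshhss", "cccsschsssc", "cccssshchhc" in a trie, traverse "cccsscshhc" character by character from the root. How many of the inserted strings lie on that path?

Traverse "cccsscshhc" character by character; count nodes along the way that are marked as word ends.
Prefixes of the query that are stored words: "cccssc", "cccsscshh"
Count: 2

2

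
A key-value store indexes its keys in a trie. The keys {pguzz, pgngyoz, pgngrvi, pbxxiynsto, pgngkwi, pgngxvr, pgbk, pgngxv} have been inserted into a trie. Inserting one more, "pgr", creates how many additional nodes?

1

"pg" is already a path in the trie; the remaining "r" must be added.
Each of the 1 remaining characters creates one node.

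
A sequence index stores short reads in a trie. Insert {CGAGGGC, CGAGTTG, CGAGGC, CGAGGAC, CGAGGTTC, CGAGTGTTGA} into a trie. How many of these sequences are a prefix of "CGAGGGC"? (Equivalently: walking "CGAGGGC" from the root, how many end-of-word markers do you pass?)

1

Walk "CGAGGGC" from the root; an end-of-word marker is hit whenever a stored word is a prefix of "CGAGGGC".
Prefixes of the query that are stored words: "CGAGGGC"
Count: 1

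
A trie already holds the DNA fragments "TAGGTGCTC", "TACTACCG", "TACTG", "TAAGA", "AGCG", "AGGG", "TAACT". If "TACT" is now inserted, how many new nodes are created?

Every character of "TACT" already lies on an existing path (it is a prefix of some stored word).
No new nodes are needed: 0.

0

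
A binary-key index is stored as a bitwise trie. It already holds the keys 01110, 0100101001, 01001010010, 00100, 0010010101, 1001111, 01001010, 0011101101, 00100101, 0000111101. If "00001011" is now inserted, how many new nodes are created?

3

"00001" is already a path in the trie; the remaining "011" must be added.
So 8 − 5 = 3 new nodes.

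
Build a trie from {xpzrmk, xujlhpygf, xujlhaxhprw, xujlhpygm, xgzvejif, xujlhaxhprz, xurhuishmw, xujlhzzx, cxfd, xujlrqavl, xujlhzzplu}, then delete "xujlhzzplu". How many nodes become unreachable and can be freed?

3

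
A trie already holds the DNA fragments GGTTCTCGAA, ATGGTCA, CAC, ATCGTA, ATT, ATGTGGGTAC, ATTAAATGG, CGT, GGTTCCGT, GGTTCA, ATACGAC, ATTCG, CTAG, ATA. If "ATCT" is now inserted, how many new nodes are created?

1

Walking "ATCT" from the root, the first 3 characters ("ATC") follow existing edges; "T" is the first miss.
Each of the 1 remaining characters creates one node.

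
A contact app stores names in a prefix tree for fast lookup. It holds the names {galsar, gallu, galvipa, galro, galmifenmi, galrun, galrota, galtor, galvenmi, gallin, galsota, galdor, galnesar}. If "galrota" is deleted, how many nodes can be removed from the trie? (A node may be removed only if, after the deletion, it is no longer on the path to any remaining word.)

A node on "galrota"'s path can go only if nothing else ends at it or branches off below it.
The suffix "ta" (2 nodes) is used only by "galrota"; "galro" is itself a stored word, so pruning stops there.
Nodes removed: 2

2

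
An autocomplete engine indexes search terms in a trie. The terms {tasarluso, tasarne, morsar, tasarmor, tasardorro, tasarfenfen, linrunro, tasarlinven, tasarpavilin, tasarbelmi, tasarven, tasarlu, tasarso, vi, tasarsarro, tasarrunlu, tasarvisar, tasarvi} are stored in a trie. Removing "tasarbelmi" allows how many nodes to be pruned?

5

Walk "tasarbelmi" from the leaf back toward the root, removing each node that no remaining word uses.
The suffix "belmi" (5 nodes) is used only by "tasarbelmi"; the node for "tasar" still has the child "l", so pruning stops there.
Nodes removed: 5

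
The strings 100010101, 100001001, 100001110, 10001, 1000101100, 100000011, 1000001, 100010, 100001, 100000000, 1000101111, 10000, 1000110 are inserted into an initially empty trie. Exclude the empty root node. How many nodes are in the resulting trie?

31

Trie structure (* marks end of a word):
(root)
└─ 1
   └─ 0
      └─ 0
         └─ 0
            ├─ 0 *
            │  ├─ 0
            │  │  ├─ 0
            │  │  │  ├─ 0
            │  │  │  │  └─ 0 *
            │  │  │  └─ 1
            │  │  │     └─ 1 *
            │  │  └─ 1 *
            │  └─ 1 *
            │     ├─ 0
            │     │  └─ 0
            │     │     └─ 1 *
            │     └─ 1
            │        └─ 1
            │           └─ 0 *
            └─ 1 *
               ├─ 0 *
               │  └─ 1
               │     ├─ 0
               │     │  └─ 1 *
               │     └─ 1
               │        ├─ 0
               │        │  └─ 0 *
               │        └─ 1
               │           └─ 1 *
               └─ 1
                  └─ 0 *
Counting every labelled node above: 31.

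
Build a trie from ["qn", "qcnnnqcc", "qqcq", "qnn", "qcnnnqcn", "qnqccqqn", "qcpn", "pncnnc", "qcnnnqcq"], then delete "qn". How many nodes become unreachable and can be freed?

0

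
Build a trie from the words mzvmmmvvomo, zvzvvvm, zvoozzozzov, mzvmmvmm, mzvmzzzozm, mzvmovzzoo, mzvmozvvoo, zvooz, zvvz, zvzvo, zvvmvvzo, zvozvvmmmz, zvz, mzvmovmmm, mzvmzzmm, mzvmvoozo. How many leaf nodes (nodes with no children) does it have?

14

Leaves are exactly the stored words that no other stored word extends.
Those words: "mzvmmmvvomo", "mzvmmvmm", "mzvmovmmm", "mzvmovzzoo", "mzvmozvvoo", "mzvmvoozo", "mzvmzzmm", "mzvmzzzozm", "zvoozzozzov", "zvozvvmmmz", "zvvmvvzo", "zvvz", "zvzvo", "zvzvvvm"
Leaf count: 14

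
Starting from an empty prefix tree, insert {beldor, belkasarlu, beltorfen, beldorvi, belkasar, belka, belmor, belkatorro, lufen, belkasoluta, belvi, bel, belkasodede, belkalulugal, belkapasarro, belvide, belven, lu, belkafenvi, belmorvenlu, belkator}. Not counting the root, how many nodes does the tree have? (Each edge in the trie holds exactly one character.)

73

Trace insertions, counting only characters that open a new branch:
  "beldor" → 6 new (b, e, l, d, o, r)
  "belkasarlu" → prefix "bel" already present; 7 new (k, a, s, a, r, l, u)
  "beltorfen" → prefix "bel" already present; 6 new (t, o, r, f, e, n)
  "beldorvi" → prefix "beldor" already present; 2 new (v, i)
  "belkasar" → prefix "belkasar" already present; 0 new (none)
  "belka" → prefix "belka" already present; 0 new (none)
  "belmor" → prefix "bel" already present; 3 new (m, o, r)
  "belkatorro" → prefix "belka" already present; 5 new (t, o, r, r, o)
  "lufen" → 5 new (l, u, f, e, n)
  "belkasoluta" → prefix "belkas" already present; 5 new (o, l, u, t, a)
  "belvi" → prefix "bel" already present; 2 new (v, i)
  "bel" → prefix "bel" already present; 0 new (none)
  "belkasodede" → prefix "belkaso" already present; 4 new (d, e, d, e)
  "belkalulugal" → prefix "belka" already present; 7 new (l, u, l, u, g, a, l)
  "belkapasarro" → prefix "belka" already present; 7 new (p, a, s, a, r, r, o)
  "belvide" → prefix "belvi" already present; 2 new (d, e)
  "belven" → prefix "belv" already present; 2 new (e, n)
  "lu" → prefix "lu" already present; 0 new (none)
  "belkafenvi" → prefix "belka" already present; 5 new (f, e, n, v, i)
  "belmorvenlu" → prefix "belmor" already present; 5 new (v, e, n, l, u)
  "belkator" → prefix "belkator" already present; 0 new (none)
Total nodes = 6 + 7 + 6 + 2 + 0 + 0 + 3 + 5 + 5 + 5 + 2 + 0 + 4 + 7 + 7 + 2 + 2 + 0 + 5 + 5 + 0 = 73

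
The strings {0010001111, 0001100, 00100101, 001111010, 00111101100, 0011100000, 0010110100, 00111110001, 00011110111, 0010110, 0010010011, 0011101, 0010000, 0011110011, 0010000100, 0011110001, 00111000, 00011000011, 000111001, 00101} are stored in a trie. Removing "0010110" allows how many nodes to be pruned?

After clearing the end-marker at "0010110", prune upward until reaching a node still needed by another word.
Every node on "0010110" is still needed (e.g. by "0010110100"), so nothing is freed.
Nodes removed: 0

0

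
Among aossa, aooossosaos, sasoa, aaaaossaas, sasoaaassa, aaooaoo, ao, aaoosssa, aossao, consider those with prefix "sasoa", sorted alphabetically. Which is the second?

sasoaaassa

Filter for "sasoa…" and sort: "sasoa", "sasoaaassa"
Position 2: sasoaaassa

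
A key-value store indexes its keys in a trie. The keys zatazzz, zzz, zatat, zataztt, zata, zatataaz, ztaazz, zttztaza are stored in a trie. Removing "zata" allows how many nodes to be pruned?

After clearing the end-marker at "zata", prune upward until reaching a node still needed by another word.
Every node on "zata" is still needed (e.g. by "zatazzz"), so nothing is freed.
Nodes removed: 0

0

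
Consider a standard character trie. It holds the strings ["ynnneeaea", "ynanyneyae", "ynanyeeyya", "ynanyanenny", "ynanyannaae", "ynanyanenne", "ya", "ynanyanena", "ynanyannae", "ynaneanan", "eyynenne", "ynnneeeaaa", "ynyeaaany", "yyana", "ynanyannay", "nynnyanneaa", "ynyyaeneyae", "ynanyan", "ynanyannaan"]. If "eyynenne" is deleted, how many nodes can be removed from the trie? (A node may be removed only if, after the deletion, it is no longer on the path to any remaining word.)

8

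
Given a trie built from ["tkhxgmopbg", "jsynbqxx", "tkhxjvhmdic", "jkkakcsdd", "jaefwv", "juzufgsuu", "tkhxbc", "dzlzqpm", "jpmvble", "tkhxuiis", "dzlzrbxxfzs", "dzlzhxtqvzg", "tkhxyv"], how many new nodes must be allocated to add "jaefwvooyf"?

The longest prefix of "jaefwvooyf" already in the trie is "jaefwv" (length 6).
Each of the 4 remaining characters creates one node.

4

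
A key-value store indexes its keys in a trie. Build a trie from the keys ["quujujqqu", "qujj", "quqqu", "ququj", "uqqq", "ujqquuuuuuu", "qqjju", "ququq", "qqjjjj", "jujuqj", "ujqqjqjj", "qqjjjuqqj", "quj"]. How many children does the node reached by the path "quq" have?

The children of the "quq" node are the distinct next characters among strings starting with "quq".
Characters that immediately follow "quq" among the stored strings: {q, u}.
That node has 2 child edges.

2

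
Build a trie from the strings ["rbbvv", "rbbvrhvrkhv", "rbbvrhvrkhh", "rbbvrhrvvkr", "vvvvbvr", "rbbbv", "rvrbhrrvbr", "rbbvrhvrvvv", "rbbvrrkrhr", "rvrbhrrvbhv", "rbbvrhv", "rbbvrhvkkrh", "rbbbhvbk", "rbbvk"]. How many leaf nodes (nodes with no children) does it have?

13

A leaf is a node with no children — equivalently, the end of a word that is not a proper prefix of any other stored word.
Those words: "rbbbhvbk", "rbbbv", "rbbvk", "rbbvrhrvvkr", "rbbvrhvkkrh", "rbbvrhvrkhh", "rbbvrhvrkhv", "rbbvrhvrvvv", "rbbvrrkrhr", "rbbvv", "rvrbhrrvbhv", "rvrbhrrvbr", "vvvvbvr"
Leaf count: 13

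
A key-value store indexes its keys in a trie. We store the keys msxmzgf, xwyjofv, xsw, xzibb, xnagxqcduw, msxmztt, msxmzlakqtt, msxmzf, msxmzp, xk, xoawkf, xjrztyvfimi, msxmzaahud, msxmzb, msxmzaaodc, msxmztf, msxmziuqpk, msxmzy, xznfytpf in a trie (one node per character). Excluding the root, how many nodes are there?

Trace insertions, counting only characters that open a new branch:
  "msxmzgf" → 7 new (m, s, x, m, z, g, f)
  "xwyjofv" → 7 new (x, w, y, j, o, f, v)
  "xsw" → prefix "x" already present; 2 new (s, w)
  "xzibb" → prefix "x" already present; 4 new (z, i, b, b)
  "xnagxqcduw" → prefix "x" already present; 9 new (n, a, g, x, q, c, d, u, w)
  "msxmztt" → prefix "msxmz" already present; 2 new (t, t)
  "msxmzlakqtt" → prefix "msxmz" already present; 6 new (l, a, k, q, t, t)
  "msxmzf" → prefix "msxmz" already present; 1 new (f)
  "msxmzp" → prefix "msxmz" already present; 1 new (p)
  "xk" → prefix "x" already present; 1 new (k)
  "xoawkf" → prefix "x" already present; 5 new (o, a, w, k, f)
  "xjrztyvfimi" → prefix "x" already present; 10 new (j, r, z, t, y, v, f, i, m, i)
  "msxmzaahud" → prefix "msxmz" already present; 5 new (a, a, h, u, d)
  "msxmzb" → prefix "msxmz" already present; 1 new (b)
  "msxmzaaodc" → prefix "msxmzaa" already present; 3 new (o, d, c)
  "msxmztf" → prefix "msxmzt" already present; 1 new (f)
  "msxmziuqpk" → prefix "msxmz" already present; 5 new (i, u, q, p, k)
  "msxmzy" → prefix "msxmz" already present; 1 new (y)
  "xznfytpf" → prefix "xz" already present; 6 new (n, f, y, t, p, f)
Total nodes = 7 + 7 + 2 + 4 + 9 + 2 + 6 + 1 + 1 + 1 + 5 + 10 + 5 + 1 + 3 + 1 + 5 + 1 + 6 = 77

77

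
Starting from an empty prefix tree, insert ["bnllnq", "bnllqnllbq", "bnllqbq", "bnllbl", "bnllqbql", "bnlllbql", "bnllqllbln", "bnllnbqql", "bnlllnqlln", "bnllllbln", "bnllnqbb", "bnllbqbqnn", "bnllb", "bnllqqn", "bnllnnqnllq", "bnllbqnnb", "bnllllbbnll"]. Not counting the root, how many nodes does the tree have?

Insert word by word; a character creates a node only if that edge doesn't already exist:
  "bnllnq" → 6 new (b, n, l, l, n, q)
  "bnllqnllbq" → prefix "bnll" already present; 6 new (q, n, l, l, b, q)
  "bnllqbq" → prefix "bnllq" already present; 2 new (b, q)
  "bnllbl" → prefix "bnll" already present; 2 new (b, l)
  "bnllqbql" → prefix "bnllqbq" already present; 1 new (l)
  "bnlllbql" → prefix "bnll" already present; 4 new (l, b, q, l)
  "bnllqllbln" → prefix "bnllq" already present; 5 new (l, l, b, l, n)
  "bnllnbqql" → prefix "bnlln" already present; 4 new (b, q, q, l)
  "bnlllnqlln" → prefix "bnlll" already present; 5 new (n, q, l, l, n)
  "bnllllbln" → prefix "bnlll" already present; 4 new (l, b, l, n)
  "bnllnqbb" → prefix "bnllnq" already present; 2 new (b, b)
  "bnllbqbqnn" → prefix "bnllb" already present; 5 new (q, b, q, n, n)
  "bnllb" → prefix "bnllb" already present; 0 new (none)
  "bnllqqn" → prefix "bnllq" already present; 2 new (q, n)
  "bnllnnqnllq" → prefix "bnlln" already present; 6 new (n, q, n, l, l, q)
  "bnllbqnnb" → prefix "bnllbq" already present; 3 new (n, n, b)
  "bnllllbbnll" → prefix "bnllllb" already present; 4 new (b, n, l, l)
Total nodes = 6 + 6 + 2 + 2 + 1 + 4 + 5 + 4 + 5 + 4 + 2 + 5 + 0 + 2 + 6 + 3 + 4 = 61

61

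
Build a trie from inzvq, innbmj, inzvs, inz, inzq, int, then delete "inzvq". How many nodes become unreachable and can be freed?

1

After clearing the end-marker at "inzvq", prune upward until reaching a node still needed by another word.
The suffix "q" (1 node) is used only by "inzvq"; the node for "inzv" still has the child "s", so pruning stops there.
Nodes removed: 1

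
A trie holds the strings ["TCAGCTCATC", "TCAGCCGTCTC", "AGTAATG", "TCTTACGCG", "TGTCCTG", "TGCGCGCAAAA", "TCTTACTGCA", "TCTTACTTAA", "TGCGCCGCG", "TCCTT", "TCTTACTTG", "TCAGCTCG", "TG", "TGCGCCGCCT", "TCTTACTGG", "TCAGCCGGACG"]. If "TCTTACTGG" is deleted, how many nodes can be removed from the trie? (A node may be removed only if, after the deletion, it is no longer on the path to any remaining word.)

After clearing the end-marker at "TCTTACTGG", prune upward until reaching a node still needed by another word.
The suffix "G" (1 node) is used only by "TCTTACTGG"; the node for "TCTTACTG" still has the child "C", so pruning stops there.
Nodes removed: 1

1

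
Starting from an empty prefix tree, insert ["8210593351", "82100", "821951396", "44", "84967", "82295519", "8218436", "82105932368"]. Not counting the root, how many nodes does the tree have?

Insert word by word; a character creates a node only if that edge doesn't already exist:
  "8210593351" → 10 new (8, 2, 1, 0, 5, 9, 3, 3, 5, 1)
  "82100" → prefix "8210" already present; 1 new (0)
  "821951396" → prefix "821" already present; 6 new (9, 5, 1, 3, 9, 6)
  "44" → 2 new (4, 4)
  "84967" → prefix "8" already present; 4 new (4, 9, 6, 7)
  "82295519" → prefix "82" already present; 6 new (2, 9, 5, 5, 1, 9)
  "8218436" → prefix "821" already present; 4 new (8, 4, 3, 6)
  "82105932368" → prefix "8210593" already present; 4 new (2, 3, 6, 8)
Total nodes = 10 + 1 + 6 + 2 + 4 + 6 + 4 + 4 = 37

37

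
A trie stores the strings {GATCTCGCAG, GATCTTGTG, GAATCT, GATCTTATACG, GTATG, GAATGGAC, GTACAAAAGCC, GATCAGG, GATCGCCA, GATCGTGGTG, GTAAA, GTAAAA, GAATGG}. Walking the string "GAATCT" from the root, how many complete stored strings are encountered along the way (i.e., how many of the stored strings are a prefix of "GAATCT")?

1

Walk "GAATCT" from the root; an end-of-word marker is hit whenever a stored word is a prefix of "GAATCT".
Prefixes of the query that are stored words: "GAATCT"
Count: 1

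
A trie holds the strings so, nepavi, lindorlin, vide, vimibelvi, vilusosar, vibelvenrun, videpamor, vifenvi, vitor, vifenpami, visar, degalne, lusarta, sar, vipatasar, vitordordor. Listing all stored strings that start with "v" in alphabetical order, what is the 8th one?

Words with prefix "v", in lexicographic order: "vibelvenrun", "vide", "videpamor", "vifenpami", "vifenvi", "vilusosar", "vimibelvi", "vipatasar", "visar", "vitor", "vitordordor"
The 8th is vipatasar.

vipatasar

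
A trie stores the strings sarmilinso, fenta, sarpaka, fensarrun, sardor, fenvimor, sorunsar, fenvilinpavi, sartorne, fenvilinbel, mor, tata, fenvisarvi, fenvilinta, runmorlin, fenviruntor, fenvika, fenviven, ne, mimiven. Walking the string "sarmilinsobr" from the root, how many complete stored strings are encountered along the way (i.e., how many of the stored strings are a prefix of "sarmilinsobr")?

Walk "sarmilinsobr" from the root; an end-of-word marker is hit whenever a stored word is a prefix of "sarmilinsobr".
Prefixes of the query that are stored words: "sarmilinso"
Count: 1

1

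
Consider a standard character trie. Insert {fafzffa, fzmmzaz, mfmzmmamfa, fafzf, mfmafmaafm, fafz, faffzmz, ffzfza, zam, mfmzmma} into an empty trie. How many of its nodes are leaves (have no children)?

7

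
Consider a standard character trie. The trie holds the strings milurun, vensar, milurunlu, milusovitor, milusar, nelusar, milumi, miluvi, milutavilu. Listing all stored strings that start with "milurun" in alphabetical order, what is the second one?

milurunlu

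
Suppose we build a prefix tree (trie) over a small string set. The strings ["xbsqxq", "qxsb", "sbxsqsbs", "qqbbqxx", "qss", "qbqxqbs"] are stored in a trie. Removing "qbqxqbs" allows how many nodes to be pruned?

A node on "qbqxqbs"'s path can go only if nothing else ends at it or branches off below it.
The suffix "bqxqbs" (6 nodes) is used only by "qbqxqbs"; the node for "q" still has the child "x", so pruning stops there.
Nodes removed: 6

6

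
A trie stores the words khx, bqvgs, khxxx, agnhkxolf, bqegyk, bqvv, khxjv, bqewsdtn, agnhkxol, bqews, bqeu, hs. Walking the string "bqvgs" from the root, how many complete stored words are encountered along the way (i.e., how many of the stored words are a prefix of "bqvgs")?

Traverse "bqvgs" character by character; count nodes along the way that are marked as word ends.
Prefixes of the query that are stored words: "bqvgs"
Count: 1

1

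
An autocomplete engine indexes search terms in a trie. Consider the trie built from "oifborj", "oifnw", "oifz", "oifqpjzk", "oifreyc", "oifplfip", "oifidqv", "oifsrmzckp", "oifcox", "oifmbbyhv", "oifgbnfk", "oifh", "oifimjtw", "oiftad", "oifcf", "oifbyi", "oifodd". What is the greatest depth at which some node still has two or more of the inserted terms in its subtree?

Equivalently: take the maximum, over all pairs, of their longest common prefix length.
e.g. "oifborj" and "oifbyi" share the prefix "oifb" of length 4; no pair shares a longer one.
Longest shared-prefix length: 4

4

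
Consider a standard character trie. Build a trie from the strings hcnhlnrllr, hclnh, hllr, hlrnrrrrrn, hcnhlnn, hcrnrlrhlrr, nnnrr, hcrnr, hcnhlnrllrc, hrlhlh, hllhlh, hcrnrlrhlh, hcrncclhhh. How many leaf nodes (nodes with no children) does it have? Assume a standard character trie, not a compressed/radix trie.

11

A leaf is a node with no children — equivalently, the end of a word that is not a proper prefix of any other stored word.
Those words: "hclnh", "hcnhlnn", "hcnhlnrllrc", "hcrncclhhh", "hcrnrlrhlh", "hcrnrlrhlrr", "hllhlh", "hllr", "hlrnrrrrrn", "hrlhlh", "nnnrr"
Leaf count: 11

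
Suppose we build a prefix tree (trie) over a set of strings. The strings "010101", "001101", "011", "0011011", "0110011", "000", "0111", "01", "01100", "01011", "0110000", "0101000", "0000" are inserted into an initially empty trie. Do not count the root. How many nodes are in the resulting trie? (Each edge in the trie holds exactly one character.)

Trie structure (* marks end of a word):
(root)
└─ 0
   ├─ 0
   │  ├─ 0 *
   │  │  └─ 0 *
   │  └─ 1
   │     └─ 1
   │        └─ 0
   │           └─ 1 *
   │              └─ 1 *
   └─ 1 *
      ├─ 0
      │  └─ 1
      │     ├─ 0
      │     │  ├─ 0
      │     │  │  └─ 0 *
      │     │  └─ 1 *
      │     └─ 1 *
      └─ 1 *
         ├─ 0
         │  └─ 0 *
         │     ├─ 0
         │     │  └─ 0 *
         │     └─ 1
         │        └─ 1 *
         └─ 1 *
Counting every labelled node above: 25.

25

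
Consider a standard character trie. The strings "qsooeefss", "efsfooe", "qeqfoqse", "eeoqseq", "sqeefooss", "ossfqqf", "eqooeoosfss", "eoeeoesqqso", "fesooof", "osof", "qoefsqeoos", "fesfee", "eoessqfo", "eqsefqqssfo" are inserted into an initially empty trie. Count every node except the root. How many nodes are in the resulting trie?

Trace insertions, counting only characters that open a new branch:
  "qsooeefss" → 9 new (q, s, o, o, e, e, f, s, s)
  "efsfooe" → 7 new (e, f, s, f, o, o, e)
  "qeqfoqse" → prefix "q" already present; 7 new (e, q, f, o, q, s, e)
  "eeoqseq" → prefix "e" already present; 6 new (e, o, q, s, e, q)
  "sqeefooss" → 9 new (s, q, e, e, f, o, o, s, s)
  "ossfqqf" → 7 new (o, s, s, f, q, q, f)
  "eqooeoosfss" → prefix "e" already present; 10 new (q, o, o, e, o, o, s, f, s, s)
  "eoeeoesqqso" → prefix "e" already present; 10 new (o, e, e, o, e, s, q, q, s, o)
  "fesooof" → 7 new (f, e, s, o, o, o, f)
  "osof" → prefix "os" already present; 2 new (o, f)
  "qoefsqeoos" → prefix "q" already present; 9 new (o, e, f, s, q, e, o, o, s)
  "fesfee" → prefix "fes" already present; 3 new (f, e, e)
  "eoessqfo" → prefix "eoe" already present; 5 new (s, s, q, f, o)
  "eqsefqqssfo" → prefix "eq" already present; 9 new (s, e, f, q, q, s, s, f, o)
Total nodes = 9 + 7 + 7 + 6 + 9 + 7 + 10 + 10 + 7 + 2 + 9 + 3 + 5 + 9 = 100

100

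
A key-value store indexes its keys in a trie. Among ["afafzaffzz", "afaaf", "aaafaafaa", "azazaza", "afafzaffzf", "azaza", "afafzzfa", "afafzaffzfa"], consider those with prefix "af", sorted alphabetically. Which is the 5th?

afafzzfa

DFS of the "af" subtree visits, in order: "afaaf", "afafzaffzf", "afafzaffzfa", "afafzaffzz", "afafzzfa"
Position 5: afafzzfa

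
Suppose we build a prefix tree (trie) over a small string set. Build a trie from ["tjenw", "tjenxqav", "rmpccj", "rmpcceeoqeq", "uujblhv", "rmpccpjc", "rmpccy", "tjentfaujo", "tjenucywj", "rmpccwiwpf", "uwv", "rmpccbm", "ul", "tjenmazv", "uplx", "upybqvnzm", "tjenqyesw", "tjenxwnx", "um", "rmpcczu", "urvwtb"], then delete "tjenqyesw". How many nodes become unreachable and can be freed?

5

A node on "tjenqyesw"'s path can go only if nothing else ends at it or branches off below it.
The suffix "qyesw" (5 nodes) is used only by "tjenqyesw"; the node for "tjen" still has the child "w", so pruning stops there.
Nodes removed: 5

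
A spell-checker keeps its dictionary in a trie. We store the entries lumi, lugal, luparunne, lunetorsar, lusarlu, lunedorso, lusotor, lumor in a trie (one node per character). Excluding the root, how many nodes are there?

Insert word by word; a character creates a node only if that edge doesn't already exist:
  "lumi" → 4 new (l, u, m, i)
  "lugal" → prefix "lu" already present; 3 new (g, a, l)
  "luparunne" → prefix "lu" already present; 7 new (p, a, r, u, n, n, e)
  "lunetorsar" → prefix "lu" already present; 8 new (n, e, t, o, r, s, a, r)
  "lusarlu" → prefix "lu" already present; 5 new (s, a, r, l, u)
  "lunedorso" → prefix "lune" already present; 5 new (d, o, r, s, o)
  "lusotor" → prefix "lus" already present; 4 new (o, t, o, r)
  "lumor" → prefix "lum" already present; 2 new (o, r)
Total nodes = 4 + 3 + 7 + 8 + 5 + 5 + 4 + 2 = 38

38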